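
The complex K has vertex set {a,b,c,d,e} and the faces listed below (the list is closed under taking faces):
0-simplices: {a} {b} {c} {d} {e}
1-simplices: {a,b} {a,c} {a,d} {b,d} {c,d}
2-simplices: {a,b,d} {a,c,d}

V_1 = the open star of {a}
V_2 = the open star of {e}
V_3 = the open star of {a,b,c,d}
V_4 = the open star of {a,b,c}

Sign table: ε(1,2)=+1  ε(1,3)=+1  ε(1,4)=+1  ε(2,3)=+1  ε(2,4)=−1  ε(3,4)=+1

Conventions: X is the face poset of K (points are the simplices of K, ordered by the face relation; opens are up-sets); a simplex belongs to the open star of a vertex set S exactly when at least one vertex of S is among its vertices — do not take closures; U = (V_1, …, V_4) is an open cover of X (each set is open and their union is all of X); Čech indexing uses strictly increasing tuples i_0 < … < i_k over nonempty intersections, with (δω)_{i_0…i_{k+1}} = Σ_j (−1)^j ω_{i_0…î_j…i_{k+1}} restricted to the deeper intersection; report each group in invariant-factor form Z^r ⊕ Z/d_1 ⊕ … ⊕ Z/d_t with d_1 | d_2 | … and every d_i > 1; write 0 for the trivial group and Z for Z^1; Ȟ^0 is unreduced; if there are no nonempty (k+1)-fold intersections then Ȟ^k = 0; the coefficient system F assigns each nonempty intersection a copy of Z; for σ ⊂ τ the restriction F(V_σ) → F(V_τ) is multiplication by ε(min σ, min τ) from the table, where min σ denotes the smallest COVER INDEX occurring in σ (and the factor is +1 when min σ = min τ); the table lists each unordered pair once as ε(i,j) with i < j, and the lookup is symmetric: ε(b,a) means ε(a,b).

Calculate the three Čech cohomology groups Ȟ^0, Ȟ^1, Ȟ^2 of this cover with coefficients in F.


Ȟ^0(U;F) ≅ Z^2,  Ȟ^1(U;F) ≅ 0,  Ȟ^2(U;F) ≅ 0

nerve of the cover:
  V1={{a},{a,b},{a,c},{a,d},{a,b,d},{a,c,d}} V2={{e}} V3={{a},{b},{c},{d},{a,b},{a,c},{a,d},{b,d},{c,d},{a,b,d},{a,c,d}} V4={{a},{b},{c},{a,b},{a,c},{a,d},{b,d},{c,d},{a,b,d},{a,c,d}}
  V13={{a},{a,b},{a,c},{a,d},{a,b,d},{a,c,d}} V14={{a},{a,b},{a,c},{a,d},{a,b,d},{a,c,d}} V34={{a},{b},{c},{a,b},{a,c},{a,d},{b,d},{c,d},{a,b,d},{a,c,d}}
  V134={{a},{a,b},{a,c},{a,d},{a,b,d},{a,c,d}}
C dims 4,3,1; δ0: rk 2, SNF 1^2; δ1: rk 1, SNF 1^1
Ȟ^0 = (4 − 2) − 0 = 2, so Ȟ^0 ≅ Z^2
Ȟ^1 = (3 − 1) − 2 = 0, so Ȟ^1 ≅ 0
Ȟ^2 = (1 − 0) − 1 = 0, so Ȟ^2 ≅ 0


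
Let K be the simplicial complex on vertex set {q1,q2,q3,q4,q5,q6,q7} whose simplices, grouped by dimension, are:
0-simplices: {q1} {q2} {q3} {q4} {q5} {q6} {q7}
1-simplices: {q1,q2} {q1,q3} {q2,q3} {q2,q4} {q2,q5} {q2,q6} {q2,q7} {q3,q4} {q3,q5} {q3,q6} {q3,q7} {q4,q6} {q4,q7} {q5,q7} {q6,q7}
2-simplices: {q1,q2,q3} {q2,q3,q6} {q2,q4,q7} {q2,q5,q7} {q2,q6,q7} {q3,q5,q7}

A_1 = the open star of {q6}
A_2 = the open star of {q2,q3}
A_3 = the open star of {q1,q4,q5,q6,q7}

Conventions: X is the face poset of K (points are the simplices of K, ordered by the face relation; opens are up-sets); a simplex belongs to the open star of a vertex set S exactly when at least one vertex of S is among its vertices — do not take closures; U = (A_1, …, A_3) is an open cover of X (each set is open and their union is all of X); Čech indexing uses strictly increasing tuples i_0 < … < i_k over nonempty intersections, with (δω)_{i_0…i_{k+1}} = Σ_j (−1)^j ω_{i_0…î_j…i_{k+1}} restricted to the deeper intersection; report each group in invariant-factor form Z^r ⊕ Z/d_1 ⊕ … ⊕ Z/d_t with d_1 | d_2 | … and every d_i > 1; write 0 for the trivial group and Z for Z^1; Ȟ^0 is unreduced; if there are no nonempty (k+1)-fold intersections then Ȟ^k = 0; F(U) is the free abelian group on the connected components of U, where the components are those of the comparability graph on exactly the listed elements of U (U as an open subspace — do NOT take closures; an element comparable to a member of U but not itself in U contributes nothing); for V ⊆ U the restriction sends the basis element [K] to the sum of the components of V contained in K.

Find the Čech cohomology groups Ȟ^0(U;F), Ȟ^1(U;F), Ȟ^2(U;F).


intersection data:
  A1={{q6},{q2,q6},{q3,q6},{q4,q6},{q6,q7},{q2,q3,q6},{q2,q6,q7}} A2={{q2},{q3},{q1,q2},{q1,q3},{q2,q3},{q2,q4},{q2,q5},{q2,q6},{q2,q7},{q3,q4},{q3,q5},{q3,q6},{q3,q7},{q1,q2,q3},{q2,q3,q6},{q2,q4,q7},{q2,q5,q7},{q2,q6,q7},{q3,q5,q7}} A3={{q1},{q4},{q5},{q6},{q7},{q1,q2},{q1,q3},{q2,q4},{q2,q5},{q2,q6},{q2,q7},{q3,q4},{q3,q5},{q3,q6},{q3,q7},{q4,q6},{q4,q7},{q5,q7},{q6,q7},{q1,q2,q3},{q2,q3,q6},{q2,q4,q7},{q2,q5,q7},{q2,q6,q7},{q3,q5,q7}}
  A12={{q2,q6},{q3,q6},{q2,q3,q6},{q2,q6,q7}} A13={{q6},{q2,q6},{q3,q6},{q4,q6},{q6,q7},{q2,q3,q6},{q2,q6,q7}} A23={{q1,q2},{q1,q3},{q2,q4},{q2,q5},{q2,q6},{q2,q7},{q3,q4},{q3,q5},{q3,q6},{q3,q7},{q1,q2,q3},{q2,q3,q6},{q2,q4,q7},{q2,q5,q7},{q2,q6,q7},{q3,q5,q7}}
  A123={{q2,q6},{q3,q6},{q2,q3,q6},{q2,q6,q7}}
components per intersection:
  A1: {{q6},{q2,q6},{q3,q6},{q4,q6},{q6,q7},{q2,q3,q6},{q2,q6,q7}}
  A2: {{q2},{q3},{q1,q2},{q1,q3},{q2,q3},{q2,q4},{q2,q5},{q2,q6},{q2,q7},{q3,q4},{q3,q5},{q3,q6},{q3,q7},{q1,q2,q3},{q2,q3,q6},{q2,q4,q7},{q2,q5,q7},{q2,q6,q7},{q3,q5,q7}}
  A3: {{q1},{q1,q2},{q1,q3},{q1,q2,q3}} {{q4},{q5},{q6},{q7},{q2,q4},{q2,q5},{q2,q6},{q2,q7},{q3,q4},{q3,q5},{q3,q6},{q3,q7},{q4,q6},{q4,q7},{q5,q7},{q6,q7},{q2,q3,q6},{q2,q4,q7},{q2,q5,q7},{q2,q6,q7},{q3,q5,q7}}
  A12: {{q2,q6},{q3,q6},{q2,q3,q6},{q2,q6,q7}}
  A13: {{q6},{q2,q6},{q3,q6},{q4,q6},{q6,q7},{q2,q3,q6},{q2,q6,q7}}
  A23: {{q1,q2},{q1,q3},{q1,q2,q3}} {{q2,q4},{q2,q5},{q2,q6},{q2,q7},{q3,q6},{q2,q3,q6},{q2,q4,q7},{q2,q5,q7},{q2,q6,q7}} {{q3,q4}} {{q3,q5},{q3,q7},{q3,q5,q7}}
  A123: {{q2,q6},{q3,q6},{q2,q3,q6},{q2,q6,q7}}
C dims 4,6,1; δ0: rk 3, SNF 1^3; δ1: rk 1, SNF 1^1
Ȟ^0 = (4 − 3) − 0 = 1, so Ȟ^0 ≅ Z
Ȟ^1 = (6 − 1) − 3 = 2, so Ȟ^1 ≅ Z^2
Ȟ^2 = (1 − 0) − 1 = 0, so Ȟ^2 ≅ 0

Ȟ^0 = Z, Ȟ^1 = Z^2 and Ȟ^2 = 0


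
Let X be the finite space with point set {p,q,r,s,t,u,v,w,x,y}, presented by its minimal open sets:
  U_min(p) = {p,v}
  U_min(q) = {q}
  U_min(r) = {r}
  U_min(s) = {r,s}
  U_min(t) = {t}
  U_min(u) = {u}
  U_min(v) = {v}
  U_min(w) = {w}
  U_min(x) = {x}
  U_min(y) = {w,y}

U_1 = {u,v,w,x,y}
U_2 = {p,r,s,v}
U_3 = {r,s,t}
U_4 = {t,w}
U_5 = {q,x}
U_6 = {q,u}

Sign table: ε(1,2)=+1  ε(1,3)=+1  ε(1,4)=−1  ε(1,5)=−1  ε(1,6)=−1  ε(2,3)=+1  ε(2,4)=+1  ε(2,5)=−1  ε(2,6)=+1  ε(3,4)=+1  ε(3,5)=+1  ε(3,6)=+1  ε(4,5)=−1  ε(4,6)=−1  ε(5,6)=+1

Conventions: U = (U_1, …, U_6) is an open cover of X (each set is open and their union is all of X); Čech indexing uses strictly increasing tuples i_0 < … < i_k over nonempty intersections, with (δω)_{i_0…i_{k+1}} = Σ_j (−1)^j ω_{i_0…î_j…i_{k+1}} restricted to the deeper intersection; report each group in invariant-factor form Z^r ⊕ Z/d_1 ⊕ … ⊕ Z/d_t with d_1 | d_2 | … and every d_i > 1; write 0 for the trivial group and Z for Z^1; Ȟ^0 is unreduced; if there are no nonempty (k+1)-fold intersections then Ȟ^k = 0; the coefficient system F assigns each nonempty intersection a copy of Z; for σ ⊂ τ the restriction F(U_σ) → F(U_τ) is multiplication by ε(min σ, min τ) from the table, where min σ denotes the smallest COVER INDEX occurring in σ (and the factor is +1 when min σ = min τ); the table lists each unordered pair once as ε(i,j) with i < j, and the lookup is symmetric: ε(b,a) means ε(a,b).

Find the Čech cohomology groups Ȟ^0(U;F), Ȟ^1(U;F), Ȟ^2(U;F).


nonempty overlaps:
  U12={v} U14={w} U15={x} U16={u} U23={r,s} U34={t} U56={q}
C dims 6,7; δ0: rk 6, SNF 1^5·2
degree 0: 6−6−0 = 0 → Ȟ^0 ≅ 0
degree 1: 7−0−6 = 1 plus torsion [2] → Ȟ^1 ≅ Z ⊕ Z/2
degree 2: 0−0−0 = 0 → Ȟ^2 ≅ 0

Ȟ^0 = 0, Ȟ^1 = Z ⊕ Z/2, Ȟ^2 = 0


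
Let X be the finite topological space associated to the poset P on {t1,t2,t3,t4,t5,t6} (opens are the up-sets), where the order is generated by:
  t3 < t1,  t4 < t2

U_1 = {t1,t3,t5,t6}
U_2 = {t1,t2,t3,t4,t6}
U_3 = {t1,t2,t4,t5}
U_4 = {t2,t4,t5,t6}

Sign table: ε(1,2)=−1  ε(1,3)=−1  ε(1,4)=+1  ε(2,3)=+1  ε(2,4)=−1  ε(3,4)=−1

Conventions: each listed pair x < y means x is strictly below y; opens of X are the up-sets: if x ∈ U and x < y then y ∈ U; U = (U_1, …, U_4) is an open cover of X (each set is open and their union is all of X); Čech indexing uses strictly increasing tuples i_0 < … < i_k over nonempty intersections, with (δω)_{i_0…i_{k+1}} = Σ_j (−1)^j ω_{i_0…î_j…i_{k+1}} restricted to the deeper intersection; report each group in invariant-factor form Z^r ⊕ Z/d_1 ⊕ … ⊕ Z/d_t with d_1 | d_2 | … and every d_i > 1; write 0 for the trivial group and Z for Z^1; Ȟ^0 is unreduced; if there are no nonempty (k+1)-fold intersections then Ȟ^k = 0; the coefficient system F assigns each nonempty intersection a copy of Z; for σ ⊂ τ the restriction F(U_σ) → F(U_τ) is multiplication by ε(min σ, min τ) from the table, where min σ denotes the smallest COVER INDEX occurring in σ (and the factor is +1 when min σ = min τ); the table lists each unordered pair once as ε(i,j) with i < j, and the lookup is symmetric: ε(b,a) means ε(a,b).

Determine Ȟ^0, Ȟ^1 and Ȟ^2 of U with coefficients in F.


Ȟ^0(U;F) ≅ Z,  Ȟ^1(U;F) ≅ 0,  Ȟ^2(U;F) ≅ Z

nerve of the cover:
  U12={t1,t3,t6} U13={t1,t5} U14={t5,t6} U23={t1,t2,t4} U24={t2,t4,t6} U34={t2,t4,t5}
  U123={t1} U124={t6} U134={t5} U234={t2,t4}
C dims 4,6,4; δ0: rk 3, SNF 1^3; δ1: rk 3, SNF 1^3
Ȟ^0 = (4 − 3) − 0 = 1, so Ȟ^0 ≅ Z
Ȟ^1 = (6 − 3) − 3 = 0, so Ȟ^1 ≅ 0
Ȟ^2 = (4 − 0) − 3 = 1, so Ȟ^2 ≅ Z


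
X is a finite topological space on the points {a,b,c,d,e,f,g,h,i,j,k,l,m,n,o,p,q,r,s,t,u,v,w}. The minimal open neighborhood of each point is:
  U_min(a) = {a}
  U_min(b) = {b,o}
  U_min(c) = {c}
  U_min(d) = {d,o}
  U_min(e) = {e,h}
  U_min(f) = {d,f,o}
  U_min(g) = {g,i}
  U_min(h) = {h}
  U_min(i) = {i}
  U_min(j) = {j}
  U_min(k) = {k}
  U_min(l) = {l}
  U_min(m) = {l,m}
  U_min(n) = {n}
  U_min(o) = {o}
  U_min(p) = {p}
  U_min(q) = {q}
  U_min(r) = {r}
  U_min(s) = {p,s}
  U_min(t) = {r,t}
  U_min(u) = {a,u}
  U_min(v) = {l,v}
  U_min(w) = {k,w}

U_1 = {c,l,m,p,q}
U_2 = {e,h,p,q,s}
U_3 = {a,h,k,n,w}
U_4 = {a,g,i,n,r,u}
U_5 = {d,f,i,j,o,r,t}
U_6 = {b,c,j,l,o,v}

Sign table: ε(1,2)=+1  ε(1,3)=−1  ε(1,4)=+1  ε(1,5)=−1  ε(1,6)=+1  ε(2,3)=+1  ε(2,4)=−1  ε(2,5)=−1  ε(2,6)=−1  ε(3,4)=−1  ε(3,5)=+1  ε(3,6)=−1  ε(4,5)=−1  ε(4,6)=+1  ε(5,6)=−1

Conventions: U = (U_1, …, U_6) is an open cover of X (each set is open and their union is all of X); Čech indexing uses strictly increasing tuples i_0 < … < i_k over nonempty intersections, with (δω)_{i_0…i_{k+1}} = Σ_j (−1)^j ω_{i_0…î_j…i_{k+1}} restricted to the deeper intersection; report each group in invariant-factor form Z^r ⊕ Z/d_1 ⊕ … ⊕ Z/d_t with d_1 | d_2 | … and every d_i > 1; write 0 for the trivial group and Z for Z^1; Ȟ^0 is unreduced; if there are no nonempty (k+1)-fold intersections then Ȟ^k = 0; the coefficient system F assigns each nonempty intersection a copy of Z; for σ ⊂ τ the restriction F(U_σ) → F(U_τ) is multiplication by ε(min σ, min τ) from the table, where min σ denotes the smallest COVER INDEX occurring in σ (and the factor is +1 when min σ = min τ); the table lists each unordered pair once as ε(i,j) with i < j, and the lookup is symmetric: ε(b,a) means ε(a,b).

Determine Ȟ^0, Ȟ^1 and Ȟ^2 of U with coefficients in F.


intersection data:
  U12={p,q} U16={c,l} U23={h} U34={a,n} U45={i,r} U56={j,o}
C dims 6,6; δ0: rk 6, SNF 1^5·2
Ȟ^0 = (6 − 6) − 0 = 0, so Ȟ^0 ≅ 0
Ȟ^1 = (6 − 0) − 6 = 0 plus torsion [2], so Ȟ^1 ≅ Z/2
Ȟ^2 = (0 − 0) − 0 = 0, so Ȟ^2 ≅ 0

Ȟ^0(U;F) ≅ 0, Ȟ^1(U;F) ≅ Z/2, Ȟ^2(U;F) ≅ 0


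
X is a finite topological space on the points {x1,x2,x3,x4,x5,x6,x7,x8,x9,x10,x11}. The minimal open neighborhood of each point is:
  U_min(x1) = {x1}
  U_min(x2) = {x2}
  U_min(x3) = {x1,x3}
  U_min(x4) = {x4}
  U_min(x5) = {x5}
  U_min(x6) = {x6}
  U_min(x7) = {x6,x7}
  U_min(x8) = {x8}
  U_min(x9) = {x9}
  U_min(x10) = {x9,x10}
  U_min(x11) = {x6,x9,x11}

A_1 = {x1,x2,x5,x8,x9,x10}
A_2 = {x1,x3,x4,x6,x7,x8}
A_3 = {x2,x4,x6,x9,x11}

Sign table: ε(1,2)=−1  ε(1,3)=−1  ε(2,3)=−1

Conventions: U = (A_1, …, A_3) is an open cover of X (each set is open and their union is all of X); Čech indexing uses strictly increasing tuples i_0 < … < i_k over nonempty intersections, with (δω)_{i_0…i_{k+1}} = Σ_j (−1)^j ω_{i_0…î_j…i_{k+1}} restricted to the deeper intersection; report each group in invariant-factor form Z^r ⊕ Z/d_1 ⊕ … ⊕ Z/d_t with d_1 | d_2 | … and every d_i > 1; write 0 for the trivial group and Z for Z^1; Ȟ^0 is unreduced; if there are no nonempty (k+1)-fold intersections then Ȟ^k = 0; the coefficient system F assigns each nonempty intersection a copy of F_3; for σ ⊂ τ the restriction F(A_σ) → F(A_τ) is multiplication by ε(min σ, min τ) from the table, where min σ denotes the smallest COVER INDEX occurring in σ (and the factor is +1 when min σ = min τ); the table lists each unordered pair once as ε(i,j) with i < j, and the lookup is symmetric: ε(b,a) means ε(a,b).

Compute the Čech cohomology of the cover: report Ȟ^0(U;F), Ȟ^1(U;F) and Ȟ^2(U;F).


Ȟ^0 ≅ 0, Ȟ^1 ≅ 0, Ȟ^2 ≅ 0

intersection data:
  A12={x1,x8} A13={x2,x9} A23={x4,x6}
C dims 3,3; δ0: rk_F3 3
Ȟ^0 = (3 − 3) − 0 = 0, so Ȟ^0 ≅ 0
Ȟ^1 = (3 − 0) − 3 = 0, so Ȟ^1 ≅ 0
Ȟ^2 = (0 − 0) − 0 = 0, so Ȟ^2 ≅ 0


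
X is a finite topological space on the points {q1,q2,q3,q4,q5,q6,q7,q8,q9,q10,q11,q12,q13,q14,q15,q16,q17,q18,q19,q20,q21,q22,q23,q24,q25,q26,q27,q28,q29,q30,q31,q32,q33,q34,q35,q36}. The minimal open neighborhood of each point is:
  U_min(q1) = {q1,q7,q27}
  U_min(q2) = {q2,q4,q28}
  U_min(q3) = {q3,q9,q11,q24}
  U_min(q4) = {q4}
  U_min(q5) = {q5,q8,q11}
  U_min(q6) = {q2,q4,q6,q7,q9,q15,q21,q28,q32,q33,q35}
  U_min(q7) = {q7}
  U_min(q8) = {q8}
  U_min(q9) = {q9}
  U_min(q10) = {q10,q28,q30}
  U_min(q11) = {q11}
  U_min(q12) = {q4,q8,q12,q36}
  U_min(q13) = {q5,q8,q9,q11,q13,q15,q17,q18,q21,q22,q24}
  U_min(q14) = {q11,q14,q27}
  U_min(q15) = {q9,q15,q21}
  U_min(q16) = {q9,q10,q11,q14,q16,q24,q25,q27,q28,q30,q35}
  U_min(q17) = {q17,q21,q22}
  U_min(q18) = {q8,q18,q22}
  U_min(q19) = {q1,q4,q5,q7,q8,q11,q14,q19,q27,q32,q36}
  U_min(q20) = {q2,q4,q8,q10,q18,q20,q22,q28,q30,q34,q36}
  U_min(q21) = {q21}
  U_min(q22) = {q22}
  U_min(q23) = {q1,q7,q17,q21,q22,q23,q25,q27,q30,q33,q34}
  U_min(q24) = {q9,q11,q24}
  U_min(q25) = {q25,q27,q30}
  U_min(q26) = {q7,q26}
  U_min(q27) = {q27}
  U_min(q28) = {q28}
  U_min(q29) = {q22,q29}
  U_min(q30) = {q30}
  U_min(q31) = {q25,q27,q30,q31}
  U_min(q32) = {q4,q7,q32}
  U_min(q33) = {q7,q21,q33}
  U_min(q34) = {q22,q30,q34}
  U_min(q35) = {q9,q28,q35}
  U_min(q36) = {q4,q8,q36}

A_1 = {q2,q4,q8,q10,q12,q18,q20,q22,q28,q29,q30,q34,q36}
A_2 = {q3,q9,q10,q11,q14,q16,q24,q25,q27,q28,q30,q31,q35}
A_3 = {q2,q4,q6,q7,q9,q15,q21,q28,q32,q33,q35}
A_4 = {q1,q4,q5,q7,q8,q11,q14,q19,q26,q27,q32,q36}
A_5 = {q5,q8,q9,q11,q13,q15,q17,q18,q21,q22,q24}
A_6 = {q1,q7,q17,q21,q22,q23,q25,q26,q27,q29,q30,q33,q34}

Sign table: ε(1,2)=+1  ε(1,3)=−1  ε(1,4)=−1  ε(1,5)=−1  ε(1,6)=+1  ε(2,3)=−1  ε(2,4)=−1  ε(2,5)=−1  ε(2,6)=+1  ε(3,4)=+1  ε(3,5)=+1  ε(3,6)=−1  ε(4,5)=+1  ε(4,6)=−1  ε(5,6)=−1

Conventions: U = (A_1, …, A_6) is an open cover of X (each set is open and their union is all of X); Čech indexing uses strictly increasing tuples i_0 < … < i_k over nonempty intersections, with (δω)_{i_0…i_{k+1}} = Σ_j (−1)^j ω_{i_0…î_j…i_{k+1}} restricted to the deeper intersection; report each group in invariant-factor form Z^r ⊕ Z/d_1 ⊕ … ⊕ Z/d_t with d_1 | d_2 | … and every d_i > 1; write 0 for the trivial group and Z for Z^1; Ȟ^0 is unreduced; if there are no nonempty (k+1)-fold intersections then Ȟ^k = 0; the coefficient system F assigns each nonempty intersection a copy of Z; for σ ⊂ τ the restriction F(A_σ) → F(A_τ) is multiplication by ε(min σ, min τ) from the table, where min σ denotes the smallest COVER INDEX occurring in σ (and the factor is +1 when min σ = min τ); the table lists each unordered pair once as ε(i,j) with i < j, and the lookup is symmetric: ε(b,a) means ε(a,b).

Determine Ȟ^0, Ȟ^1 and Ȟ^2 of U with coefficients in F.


Ȟ^0 = Z, Ȟ^1 = 0 and Ȟ^2 = Z/2

nonempty overlaps:
  A12={q10,q28,q30} A13={q2,q4,q28} A14={q4,q8,q36} A15={q8,q18,q22} A16={q22,q29,q30,q34} A23={q9,q28,q35} A24={q11,q14,q27} A25={q9,q11,q24} A26={q25,q27,q30} A34={q4,q7,q32} A35={q9,q15,q21} A36={q7,q21,q33} A45={q5,q8,q11} A46={q1,q7,q26,q27} A56={q17,q21,q22}
  A123={q28} A126={q30} A134={q4} A145={q8} A156={q22} A235={q9} A245={q11} A246={q27} A346={q7} A356={q21}
C dims 6,15,10; δ0: rk 5, SNF 1^5; δ1: rk 10, SNF 1^9·2
degree 0: 6−5−0 = 1 → Ȟ^0 ≅ Z
degree 1: 15−10−5 = 0 → Ȟ^1 ≅ 0
degree 2: 10−0−10 = 0 plus torsion [2] → Ȟ^2 ≅ Z/2


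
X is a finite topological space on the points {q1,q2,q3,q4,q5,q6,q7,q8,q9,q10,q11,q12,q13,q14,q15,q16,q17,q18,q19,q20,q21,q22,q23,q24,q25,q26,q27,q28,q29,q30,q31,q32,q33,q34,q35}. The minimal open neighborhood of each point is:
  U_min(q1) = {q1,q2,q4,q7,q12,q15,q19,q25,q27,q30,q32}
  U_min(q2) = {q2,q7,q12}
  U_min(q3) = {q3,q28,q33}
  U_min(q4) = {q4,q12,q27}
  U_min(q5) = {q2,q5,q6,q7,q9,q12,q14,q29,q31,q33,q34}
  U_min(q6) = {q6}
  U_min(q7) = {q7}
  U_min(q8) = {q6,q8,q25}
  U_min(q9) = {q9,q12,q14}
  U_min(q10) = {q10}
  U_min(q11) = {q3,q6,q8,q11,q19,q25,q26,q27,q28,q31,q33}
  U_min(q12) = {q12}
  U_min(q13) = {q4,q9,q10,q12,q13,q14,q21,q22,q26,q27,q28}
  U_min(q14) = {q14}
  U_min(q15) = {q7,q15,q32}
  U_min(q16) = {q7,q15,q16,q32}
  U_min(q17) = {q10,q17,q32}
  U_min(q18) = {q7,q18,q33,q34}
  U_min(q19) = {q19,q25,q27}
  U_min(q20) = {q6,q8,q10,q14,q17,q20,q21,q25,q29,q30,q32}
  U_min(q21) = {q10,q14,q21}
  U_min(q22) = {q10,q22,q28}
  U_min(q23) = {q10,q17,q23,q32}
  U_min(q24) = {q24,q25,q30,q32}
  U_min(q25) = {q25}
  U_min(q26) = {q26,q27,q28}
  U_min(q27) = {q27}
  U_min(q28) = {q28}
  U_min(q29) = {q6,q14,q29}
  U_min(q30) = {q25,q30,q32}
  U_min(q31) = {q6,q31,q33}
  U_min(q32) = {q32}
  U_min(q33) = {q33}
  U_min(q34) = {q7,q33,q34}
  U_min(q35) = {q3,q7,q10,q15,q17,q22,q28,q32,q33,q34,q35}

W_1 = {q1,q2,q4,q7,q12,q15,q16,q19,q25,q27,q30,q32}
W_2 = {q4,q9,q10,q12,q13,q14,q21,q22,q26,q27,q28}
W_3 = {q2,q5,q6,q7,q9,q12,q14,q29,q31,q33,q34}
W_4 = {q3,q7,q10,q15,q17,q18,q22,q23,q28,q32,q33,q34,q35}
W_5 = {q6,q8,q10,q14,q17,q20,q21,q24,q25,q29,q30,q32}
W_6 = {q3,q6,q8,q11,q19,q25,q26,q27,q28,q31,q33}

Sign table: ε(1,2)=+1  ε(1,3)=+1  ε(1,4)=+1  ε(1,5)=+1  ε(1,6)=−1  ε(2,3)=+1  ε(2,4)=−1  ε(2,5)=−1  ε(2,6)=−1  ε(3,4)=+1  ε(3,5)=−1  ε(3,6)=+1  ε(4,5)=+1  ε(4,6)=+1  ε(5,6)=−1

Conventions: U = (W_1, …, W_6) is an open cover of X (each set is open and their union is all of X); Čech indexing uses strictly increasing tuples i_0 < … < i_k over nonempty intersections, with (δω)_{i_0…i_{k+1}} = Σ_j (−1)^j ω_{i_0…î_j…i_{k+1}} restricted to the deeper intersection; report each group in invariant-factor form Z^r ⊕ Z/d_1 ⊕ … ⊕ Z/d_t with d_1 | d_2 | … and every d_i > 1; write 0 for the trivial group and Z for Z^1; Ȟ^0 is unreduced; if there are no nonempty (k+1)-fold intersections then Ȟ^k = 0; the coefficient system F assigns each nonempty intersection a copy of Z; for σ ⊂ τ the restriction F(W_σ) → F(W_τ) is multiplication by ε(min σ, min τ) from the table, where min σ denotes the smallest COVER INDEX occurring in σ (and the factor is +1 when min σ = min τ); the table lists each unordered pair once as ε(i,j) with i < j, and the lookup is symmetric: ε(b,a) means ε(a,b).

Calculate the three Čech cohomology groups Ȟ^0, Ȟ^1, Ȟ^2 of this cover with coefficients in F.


nonempty overlaps:
  W12={q4,q12,q27} W13={q2,q7,q12} W14={q7,q15,q32} W15={q25,q30,q32} W16={q19,q25,q27} W23={q9,q12,q14} W24={q10,q22,q28} W25={q10,q14,q21} W26={q26,q27,q28} W34={q7,q33,q34} W35={q6,q14,q29} W36={q6,q31,q33} W45={q10,q17,q32} W46={q3,q28,q33} W56={q6,q8,q25}
  W123={q12} W126={q27} W134={q7} W145={q32} W156={q25} W235={q14} W245={q10} W246={q28} W346={q33} W356={q6}
C dims 6,15,10; δ0: rk 6, SNF 1^5·2; δ1: rk 9, SNF 1^9
degree 0: 6−6−0 = 0 → Ȟ^0 ≅ 0
degree 1: 15−9−6 = 0 plus torsion [2] → Ȟ^1 ≅ Z/2
degree 2: 10−0−9 = 1 → Ȟ^2 ≅ Z

Ȟ^0 ≅ 0,  Ȟ^1 ≅ Z/2,  Ȟ^2 ≅ Z


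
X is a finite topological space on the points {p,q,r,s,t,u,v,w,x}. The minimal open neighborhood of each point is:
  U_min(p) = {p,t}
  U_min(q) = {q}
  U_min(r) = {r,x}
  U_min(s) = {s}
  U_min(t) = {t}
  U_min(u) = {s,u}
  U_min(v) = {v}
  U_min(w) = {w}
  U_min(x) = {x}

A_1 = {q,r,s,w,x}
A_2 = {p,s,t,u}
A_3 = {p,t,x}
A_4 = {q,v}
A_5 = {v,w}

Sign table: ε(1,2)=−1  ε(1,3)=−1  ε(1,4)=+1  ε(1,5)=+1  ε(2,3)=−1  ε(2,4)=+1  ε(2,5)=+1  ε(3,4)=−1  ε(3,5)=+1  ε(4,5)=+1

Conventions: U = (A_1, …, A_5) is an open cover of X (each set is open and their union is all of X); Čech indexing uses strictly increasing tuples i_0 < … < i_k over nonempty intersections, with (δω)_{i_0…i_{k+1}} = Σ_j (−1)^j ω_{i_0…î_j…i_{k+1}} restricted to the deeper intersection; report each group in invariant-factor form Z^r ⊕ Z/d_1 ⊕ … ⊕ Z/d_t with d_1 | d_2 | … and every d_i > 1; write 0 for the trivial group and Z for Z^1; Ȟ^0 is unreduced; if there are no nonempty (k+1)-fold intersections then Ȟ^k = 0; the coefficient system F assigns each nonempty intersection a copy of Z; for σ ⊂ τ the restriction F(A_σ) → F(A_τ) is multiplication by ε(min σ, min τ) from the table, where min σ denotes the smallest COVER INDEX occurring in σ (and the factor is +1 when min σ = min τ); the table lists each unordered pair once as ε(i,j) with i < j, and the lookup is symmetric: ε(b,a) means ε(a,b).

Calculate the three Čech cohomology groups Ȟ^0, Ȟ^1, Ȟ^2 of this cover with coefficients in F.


cover nerve:
  A12={s} A13={x} A14={q} A15={w} A23={p,t} A45={v}
C dims 5,6; δ0: rk 5, SNF 1^4·2
Ȟ^0: (5−5)−0=0 ⇒ 0
Ȟ^1: (6−0)−5=1 plus torsion [2] ⇒ Z ⊕ Z/2
Ȟ^2: (0−0)−0=0 ⇒ 0

Ȟ^0 = 0, Ȟ^1 = Z ⊕ Z/2 and Ȟ^2 = 0


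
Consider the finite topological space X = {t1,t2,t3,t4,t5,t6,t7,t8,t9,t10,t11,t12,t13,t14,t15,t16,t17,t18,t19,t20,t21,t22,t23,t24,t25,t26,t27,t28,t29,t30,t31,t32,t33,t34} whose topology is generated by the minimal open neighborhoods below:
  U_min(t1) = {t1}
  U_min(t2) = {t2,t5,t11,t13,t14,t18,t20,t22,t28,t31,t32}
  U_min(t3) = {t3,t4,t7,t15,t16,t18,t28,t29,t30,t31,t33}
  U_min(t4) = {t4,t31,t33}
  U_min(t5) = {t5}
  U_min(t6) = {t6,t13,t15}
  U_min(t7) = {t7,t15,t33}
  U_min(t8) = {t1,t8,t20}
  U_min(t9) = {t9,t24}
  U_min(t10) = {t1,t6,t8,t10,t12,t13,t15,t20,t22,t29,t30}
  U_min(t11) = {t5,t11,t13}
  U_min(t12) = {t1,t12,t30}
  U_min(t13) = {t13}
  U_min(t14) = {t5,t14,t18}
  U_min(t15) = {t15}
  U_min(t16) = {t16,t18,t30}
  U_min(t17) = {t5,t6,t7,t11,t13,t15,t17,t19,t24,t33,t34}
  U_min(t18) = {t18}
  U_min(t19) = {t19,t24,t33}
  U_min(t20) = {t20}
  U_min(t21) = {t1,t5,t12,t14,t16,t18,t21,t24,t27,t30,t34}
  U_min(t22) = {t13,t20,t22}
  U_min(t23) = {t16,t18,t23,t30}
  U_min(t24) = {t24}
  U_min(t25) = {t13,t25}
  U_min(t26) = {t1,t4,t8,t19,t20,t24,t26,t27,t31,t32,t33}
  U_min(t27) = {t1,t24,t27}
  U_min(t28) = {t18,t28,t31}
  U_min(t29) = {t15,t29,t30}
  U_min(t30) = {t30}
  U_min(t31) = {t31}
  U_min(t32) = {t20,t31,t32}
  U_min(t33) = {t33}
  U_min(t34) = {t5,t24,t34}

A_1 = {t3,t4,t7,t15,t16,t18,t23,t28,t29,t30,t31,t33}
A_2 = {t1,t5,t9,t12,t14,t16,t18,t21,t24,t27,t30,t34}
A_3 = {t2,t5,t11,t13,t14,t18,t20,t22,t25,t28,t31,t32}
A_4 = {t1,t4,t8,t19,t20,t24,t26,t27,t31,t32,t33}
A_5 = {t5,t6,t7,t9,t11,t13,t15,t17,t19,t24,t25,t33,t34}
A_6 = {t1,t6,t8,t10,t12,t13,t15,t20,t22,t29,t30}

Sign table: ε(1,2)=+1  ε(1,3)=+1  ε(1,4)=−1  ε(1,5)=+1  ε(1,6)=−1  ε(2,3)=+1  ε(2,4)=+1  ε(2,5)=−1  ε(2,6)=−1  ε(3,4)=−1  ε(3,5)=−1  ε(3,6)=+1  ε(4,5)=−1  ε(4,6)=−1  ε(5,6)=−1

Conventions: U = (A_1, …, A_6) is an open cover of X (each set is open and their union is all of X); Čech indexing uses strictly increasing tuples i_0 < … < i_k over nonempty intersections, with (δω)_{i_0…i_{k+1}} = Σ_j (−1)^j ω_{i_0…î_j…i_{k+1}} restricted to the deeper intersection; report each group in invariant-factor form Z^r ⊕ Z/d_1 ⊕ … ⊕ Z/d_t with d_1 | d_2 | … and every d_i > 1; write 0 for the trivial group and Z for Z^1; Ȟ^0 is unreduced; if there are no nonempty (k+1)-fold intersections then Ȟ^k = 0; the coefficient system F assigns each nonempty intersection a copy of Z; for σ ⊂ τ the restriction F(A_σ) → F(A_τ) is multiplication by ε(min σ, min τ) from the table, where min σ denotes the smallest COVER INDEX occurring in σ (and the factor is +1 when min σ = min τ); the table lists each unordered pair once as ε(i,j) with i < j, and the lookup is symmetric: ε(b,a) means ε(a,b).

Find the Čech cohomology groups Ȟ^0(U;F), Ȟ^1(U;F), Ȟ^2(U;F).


Ȟ^0(U;F) ≅ 0, Ȟ^1(U;F) ≅ Z/2 and Ȟ^2(U;F) ≅ Z

nonempty overlaps:
  A12={t16,t18,t30} A13={t18,t28,t31} A14={t4,t31,t33} A15={t7,t15,t33} A16={t15,t29,t30} A23={t5,t14,t18} A24={t1,t24,t27} A25={t5,t9,t24,t34} A26={t1,t12,t30} A34={t20,t31,t32} A35={t5,t11,t13,t25} A36={t13,t20,t22} A45={t19,t24,t33} A46={t1,t8,t20} A56={t6,t13,t15}
  A123={t18} A126={t30} A134={t31} A145={t33} A156={t15} A235={t5} A245={t24} A246={t1} A346={t20} A356={t13}
C dims 6,15,10; δ0: rk 6, SNF 1^5·2; δ1: rk 9, SNF 1^9
degree 0: 6−6−0 = 0 → Ȟ^0 ≅ 0
degree 1: 15−9−6 = 0 plus torsion [2] → Ȟ^1 ≅ Z/2
degree 2: 10−0−9 = 1 → Ȟ^2 ≅ Z


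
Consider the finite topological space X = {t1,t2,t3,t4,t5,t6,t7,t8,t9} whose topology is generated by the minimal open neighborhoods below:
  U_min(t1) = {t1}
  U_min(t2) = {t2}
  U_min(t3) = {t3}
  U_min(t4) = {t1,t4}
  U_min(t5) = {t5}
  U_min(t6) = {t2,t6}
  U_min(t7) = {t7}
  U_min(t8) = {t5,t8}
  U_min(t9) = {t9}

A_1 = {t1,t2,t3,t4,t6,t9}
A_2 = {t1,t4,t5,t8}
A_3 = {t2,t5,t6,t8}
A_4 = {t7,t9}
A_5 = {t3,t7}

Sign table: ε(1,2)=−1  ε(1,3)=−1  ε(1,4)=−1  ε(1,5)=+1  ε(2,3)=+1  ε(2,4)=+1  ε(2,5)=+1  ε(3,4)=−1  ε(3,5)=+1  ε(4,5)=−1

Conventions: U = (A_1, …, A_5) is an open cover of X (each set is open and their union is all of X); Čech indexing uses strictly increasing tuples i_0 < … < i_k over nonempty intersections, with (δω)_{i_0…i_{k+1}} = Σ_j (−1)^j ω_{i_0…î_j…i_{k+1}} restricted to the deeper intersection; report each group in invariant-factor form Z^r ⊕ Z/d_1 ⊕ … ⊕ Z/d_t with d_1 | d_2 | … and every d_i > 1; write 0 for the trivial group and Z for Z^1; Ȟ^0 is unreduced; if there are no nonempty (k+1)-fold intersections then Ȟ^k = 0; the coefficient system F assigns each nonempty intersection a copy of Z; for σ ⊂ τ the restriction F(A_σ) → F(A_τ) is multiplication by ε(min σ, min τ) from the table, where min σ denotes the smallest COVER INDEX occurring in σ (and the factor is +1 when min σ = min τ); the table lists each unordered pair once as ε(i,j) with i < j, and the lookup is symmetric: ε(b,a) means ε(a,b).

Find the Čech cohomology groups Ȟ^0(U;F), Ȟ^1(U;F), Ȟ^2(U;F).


nonempty intersections:
  A12={t1,t4} A13={t2,t6} A14={t9} A15={t3} A23={t5,t8} A45={t7}
C dims 5,6; δ0: rk 4, SNF 1^4
Ȟ^0: (5−4)−0=1 ⇒ Z
Ȟ^1: (6−0)−4=2 ⇒ Z^2
Ȟ^2: (0−0)−0=0 ⇒ 0

Ȟ^0 ≅ Z, Ȟ^1 ≅ Z^2, Ȟ^2 ≅ 0


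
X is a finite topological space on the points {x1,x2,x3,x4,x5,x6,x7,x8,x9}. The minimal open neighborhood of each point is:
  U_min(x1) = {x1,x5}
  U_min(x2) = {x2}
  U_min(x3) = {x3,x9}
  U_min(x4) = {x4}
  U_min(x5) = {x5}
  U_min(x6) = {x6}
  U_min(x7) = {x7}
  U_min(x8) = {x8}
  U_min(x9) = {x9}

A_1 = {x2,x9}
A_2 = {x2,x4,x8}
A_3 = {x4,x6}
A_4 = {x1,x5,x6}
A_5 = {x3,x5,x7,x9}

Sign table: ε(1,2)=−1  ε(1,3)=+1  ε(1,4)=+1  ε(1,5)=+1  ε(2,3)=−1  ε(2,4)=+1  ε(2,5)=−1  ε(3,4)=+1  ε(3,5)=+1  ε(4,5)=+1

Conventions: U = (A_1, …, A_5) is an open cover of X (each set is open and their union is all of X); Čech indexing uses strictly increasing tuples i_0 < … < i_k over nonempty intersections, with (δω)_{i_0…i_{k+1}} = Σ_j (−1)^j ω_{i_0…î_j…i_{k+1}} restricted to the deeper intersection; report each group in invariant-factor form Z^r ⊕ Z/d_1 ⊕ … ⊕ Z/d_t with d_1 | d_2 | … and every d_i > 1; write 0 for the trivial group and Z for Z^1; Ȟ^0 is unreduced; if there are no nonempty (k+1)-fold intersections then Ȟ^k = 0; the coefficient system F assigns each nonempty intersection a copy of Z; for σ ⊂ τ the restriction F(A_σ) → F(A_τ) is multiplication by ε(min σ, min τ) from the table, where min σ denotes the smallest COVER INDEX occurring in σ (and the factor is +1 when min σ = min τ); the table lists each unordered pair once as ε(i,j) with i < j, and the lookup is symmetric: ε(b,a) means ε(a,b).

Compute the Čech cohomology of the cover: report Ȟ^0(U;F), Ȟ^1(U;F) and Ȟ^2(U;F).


nerve of the cover:
  A12={x2} A15={x9} A23={x4} A34={x6} A45={x5}
C dims 5,5; δ0: rk 4, SNF 1^4
Ȟ^0 = (5 − 4) − 0 = 1, so Ȟ^0 ≅ Z
Ȟ^1 = (5 − 0) − 4 = 1, so Ȟ^1 ≅ Z
Ȟ^2 = (0 − 0) − 0 = 0, so Ȟ^2 ≅ 0

Ȟ^0 = Z, Ȟ^1 = Z and Ȟ^2 = 0


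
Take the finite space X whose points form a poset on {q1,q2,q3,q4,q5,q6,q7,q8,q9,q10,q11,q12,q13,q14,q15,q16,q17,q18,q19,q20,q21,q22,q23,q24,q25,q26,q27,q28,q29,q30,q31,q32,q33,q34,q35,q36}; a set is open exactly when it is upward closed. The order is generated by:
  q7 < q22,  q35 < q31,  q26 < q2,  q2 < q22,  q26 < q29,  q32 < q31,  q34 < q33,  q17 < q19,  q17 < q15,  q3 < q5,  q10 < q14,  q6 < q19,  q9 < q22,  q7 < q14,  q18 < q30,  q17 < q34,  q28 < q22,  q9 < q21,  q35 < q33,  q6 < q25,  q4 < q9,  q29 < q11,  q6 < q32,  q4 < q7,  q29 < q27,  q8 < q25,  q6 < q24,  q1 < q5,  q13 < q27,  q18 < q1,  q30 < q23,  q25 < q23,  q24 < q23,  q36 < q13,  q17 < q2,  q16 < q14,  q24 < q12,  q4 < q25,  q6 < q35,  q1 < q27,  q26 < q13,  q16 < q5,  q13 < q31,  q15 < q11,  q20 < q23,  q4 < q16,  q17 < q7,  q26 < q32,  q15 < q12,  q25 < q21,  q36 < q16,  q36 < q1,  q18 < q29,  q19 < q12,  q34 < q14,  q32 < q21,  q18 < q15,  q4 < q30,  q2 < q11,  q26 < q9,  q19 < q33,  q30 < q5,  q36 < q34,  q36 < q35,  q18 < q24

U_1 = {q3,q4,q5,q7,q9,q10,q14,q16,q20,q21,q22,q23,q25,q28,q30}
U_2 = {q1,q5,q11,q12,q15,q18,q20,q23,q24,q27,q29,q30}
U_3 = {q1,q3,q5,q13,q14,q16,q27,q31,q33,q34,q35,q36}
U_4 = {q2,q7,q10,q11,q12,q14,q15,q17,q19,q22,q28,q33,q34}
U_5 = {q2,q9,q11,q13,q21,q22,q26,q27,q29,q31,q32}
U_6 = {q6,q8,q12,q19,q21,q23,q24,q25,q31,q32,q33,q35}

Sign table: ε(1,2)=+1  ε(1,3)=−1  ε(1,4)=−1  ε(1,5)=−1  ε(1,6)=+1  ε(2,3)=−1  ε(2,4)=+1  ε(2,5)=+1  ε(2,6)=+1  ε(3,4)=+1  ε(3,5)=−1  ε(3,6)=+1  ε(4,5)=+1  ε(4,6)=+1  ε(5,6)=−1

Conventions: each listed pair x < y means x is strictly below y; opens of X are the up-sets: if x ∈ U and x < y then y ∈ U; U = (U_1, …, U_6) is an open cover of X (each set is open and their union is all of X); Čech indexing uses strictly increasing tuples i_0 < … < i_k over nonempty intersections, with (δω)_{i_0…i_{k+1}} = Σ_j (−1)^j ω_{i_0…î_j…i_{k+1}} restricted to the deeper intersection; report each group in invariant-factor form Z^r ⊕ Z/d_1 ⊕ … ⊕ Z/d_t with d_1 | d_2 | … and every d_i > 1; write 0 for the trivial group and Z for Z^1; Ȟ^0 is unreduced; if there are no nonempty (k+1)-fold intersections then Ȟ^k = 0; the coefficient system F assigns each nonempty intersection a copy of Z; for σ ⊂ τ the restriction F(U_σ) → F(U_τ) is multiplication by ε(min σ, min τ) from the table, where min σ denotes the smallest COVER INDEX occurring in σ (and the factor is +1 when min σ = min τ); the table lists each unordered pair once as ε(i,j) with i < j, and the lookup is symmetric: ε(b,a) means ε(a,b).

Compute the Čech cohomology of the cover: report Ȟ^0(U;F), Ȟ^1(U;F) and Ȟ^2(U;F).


intersection data:
  U12={q5,q20,q23,q30} U13={q3,q5,q14,q16} U14={q7,q10,q14,q22,q28} U15={q9,q21,q22} U16={q21,q23,q25} U23={q1,q5,q27} U24={q11,q12,q15} U25={q11,q27,q29} U26={q12,q23,q24} U34={q14,q33,q34} U35={q13,q27,q31} U36={q31,q33,q35} U45={q2,q11,q22} U46={q12,q19,q33} U56={q21,q31,q32}
  U123={q5} U126={q23} U134={q14} U145={q22} U156={q21} U235={q27} U245={q11} U246={q12} U346={q33} U356={q31}
C dims 6,15,10; δ0: rk 6, SNF 1^5·2; δ1: rk 9, SNF 1^9
Ȟ^0 = (6 − 6) − 0 = 0, so Ȟ^0 ≅ 0
Ȟ^1 = (15 − 9) − 6 = 0 plus torsion [2], so Ȟ^1 ≅ Z/2
Ȟ^2 = (10 − 0) − 9 = 1, so Ȟ^2 ≅ Z

Ȟ^0(U;F) ≅ 0, Ȟ^1(U;F) ≅ Z/2, Ȟ^2(U;F) ≅ Z


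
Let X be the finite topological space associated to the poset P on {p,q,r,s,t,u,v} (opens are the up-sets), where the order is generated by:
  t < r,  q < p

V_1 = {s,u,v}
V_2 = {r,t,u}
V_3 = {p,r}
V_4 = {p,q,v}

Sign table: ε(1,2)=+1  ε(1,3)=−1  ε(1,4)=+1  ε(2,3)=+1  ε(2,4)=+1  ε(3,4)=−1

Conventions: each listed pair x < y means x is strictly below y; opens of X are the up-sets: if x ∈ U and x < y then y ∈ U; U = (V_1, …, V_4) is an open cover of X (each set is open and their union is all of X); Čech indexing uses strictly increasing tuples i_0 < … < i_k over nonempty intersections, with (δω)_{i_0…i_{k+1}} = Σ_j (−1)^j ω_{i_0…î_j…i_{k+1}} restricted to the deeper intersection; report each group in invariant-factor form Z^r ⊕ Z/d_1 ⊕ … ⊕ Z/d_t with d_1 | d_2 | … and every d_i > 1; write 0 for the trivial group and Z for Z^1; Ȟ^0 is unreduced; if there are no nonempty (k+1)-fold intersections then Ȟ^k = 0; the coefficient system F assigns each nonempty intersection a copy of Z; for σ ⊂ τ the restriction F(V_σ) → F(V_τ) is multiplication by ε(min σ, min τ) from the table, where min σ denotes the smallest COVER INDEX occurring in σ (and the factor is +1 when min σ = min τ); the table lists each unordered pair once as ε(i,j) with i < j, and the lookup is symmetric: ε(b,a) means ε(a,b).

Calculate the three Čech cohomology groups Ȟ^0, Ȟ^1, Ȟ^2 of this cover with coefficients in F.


Ȟ^0 ≅ 0,  Ȟ^1 ≅ Z/2,  Ȟ^2 ≅ 0

cover nerve:
  V12={u} V14={v} V23={r} V34={p}
C dims 4,4; δ0: rk 4, SNF 1^3·2
Ȟ^0: (4−4)−0=0 ⇒ 0
Ȟ^1: (4−0)−4=0 plus torsion [2] ⇒ Z/2
Ȟ^2: (0−0)−0=0 ⇒ 0


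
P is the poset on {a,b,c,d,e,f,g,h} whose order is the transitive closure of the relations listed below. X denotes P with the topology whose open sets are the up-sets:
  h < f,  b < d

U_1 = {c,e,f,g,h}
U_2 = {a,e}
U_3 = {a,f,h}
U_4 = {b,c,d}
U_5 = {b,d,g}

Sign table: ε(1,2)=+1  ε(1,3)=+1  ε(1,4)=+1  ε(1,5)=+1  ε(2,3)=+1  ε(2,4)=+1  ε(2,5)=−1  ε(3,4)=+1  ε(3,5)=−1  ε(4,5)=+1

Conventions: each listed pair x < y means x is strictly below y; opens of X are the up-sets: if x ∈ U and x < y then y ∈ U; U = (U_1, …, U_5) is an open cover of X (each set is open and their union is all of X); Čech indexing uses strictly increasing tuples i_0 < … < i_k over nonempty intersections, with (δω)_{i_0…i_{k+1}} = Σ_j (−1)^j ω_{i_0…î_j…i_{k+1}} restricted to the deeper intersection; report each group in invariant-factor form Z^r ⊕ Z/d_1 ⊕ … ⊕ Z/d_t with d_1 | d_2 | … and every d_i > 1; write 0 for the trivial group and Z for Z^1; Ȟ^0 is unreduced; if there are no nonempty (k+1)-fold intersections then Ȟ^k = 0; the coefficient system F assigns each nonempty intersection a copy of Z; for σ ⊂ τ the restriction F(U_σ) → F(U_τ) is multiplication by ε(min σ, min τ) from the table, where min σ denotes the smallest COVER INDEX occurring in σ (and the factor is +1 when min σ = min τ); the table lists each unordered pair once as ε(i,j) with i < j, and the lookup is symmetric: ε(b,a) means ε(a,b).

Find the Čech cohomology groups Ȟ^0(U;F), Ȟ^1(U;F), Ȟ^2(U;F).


Ȟ^0 = Z; Ȟ^1 = Z^2; Ȟ^2 = 0

cover nerve:
  U12={e} U13={f,h} U14={c} U15={g} U23={a} U45={b,d}
C dims 5,6; δ0: rk 4, SNF 1^4
Ȟ^0: (5−4)−0=1 ⇒ Z
Ȟ^1: (6−0)−4=2 ⇒ Z^2
Ȟ^2: (0−0)−0=0 ⇒ 0


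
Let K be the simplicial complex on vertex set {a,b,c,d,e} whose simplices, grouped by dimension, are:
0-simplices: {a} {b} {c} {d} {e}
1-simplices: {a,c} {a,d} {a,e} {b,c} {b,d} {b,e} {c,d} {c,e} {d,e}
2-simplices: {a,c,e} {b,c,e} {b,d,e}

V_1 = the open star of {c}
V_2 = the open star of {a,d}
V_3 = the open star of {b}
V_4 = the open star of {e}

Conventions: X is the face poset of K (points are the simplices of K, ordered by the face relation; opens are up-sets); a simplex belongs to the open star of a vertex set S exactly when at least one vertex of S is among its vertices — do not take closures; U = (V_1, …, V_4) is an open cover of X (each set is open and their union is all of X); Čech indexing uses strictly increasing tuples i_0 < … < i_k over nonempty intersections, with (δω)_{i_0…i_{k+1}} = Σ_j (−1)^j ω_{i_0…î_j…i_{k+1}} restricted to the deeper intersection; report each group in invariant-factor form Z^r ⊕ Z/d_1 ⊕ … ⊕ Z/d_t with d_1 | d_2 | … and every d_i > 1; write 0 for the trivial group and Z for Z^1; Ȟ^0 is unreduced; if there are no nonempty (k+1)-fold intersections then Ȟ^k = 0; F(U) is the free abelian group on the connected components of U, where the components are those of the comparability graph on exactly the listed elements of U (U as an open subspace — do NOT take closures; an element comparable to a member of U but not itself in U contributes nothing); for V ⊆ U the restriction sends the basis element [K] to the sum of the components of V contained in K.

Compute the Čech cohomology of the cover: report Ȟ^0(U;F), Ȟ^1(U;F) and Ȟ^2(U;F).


intersection data:
  V1={{c},{a,c},{b,c},{c,d},{c,e},{a,c,e},{b,c,e}} V2={{a},{d},{a,c},{a,d},{a,e},{b,d},{c,d},{d,e},{a,c,e},{b,d,e}} V3={{b},{b,c},{b,d},{b,e},{b,c,e},{b,d,e}} V4={{e},{a,e},{b,e},{c,e},{d,e},{a,c,e},{b,c,e},{b,d,e}}
  V12={{a,c},{c,d},{a,c,e}} V13={{b,c},{b,c,e}} V14={{c,e},{a,c,e},{b,c,e}} V23={{b,d},{b,d,e}} V24={{a,e},{d,e},{a,c,e},{b,d,e}} V34={{b,e},{b,c,e},{b,d,e}}
  V124={{a,c,e}} V134={{b,c,e}} V234={{b,d,e}}
components per intersection:
  V1: {{c},{a,c},{b,c},{c,d},{c,e},{a,c,e},{b,c,e}}
  V2: {{a},{d},{a,c},{a,d},{a,e},{b,d},{c,d},{d,e},{a,c,e},{b,d,e}}
  V3: {{b},{b,c},{b,d},{b,e},{b,c,e},{b,d,e}}
  V4: {{e},{a,e},{b,e},{c,e},{d,e},{a,c,e},{b,c,e},{b,d,e}}
  V12: {{a,c},{a,c,e}} {{c,d}}
  V13: {{b,c},{b,c,e}}
  V14: {{c,e},{a,c,e},{b,c,e}}
  V23: {{b,d},{b,d,e}}
  V24: {{a,e},{a,c,e}} {{d,e},{b,d,e}}
  V34: {{b,e},{b,c,e},{b,d,e}}
  V124: {{a,c,e}}
  V134: {{b,c,e}}
  V234: {{b,d,e}}
C dims 4,8,3; δ0: rk 3, SNF 1^3; δ1: rk 3, SNF 1^3
Ȟ^0 = (4 − 3) − 0 = 1, so Ȟ^0 ≅ Z
Ȟ^1 = (8 − 3) − 3 = 2, so Ȟ^1 ≅ Z^2
Ȟ^2 = (3 − 0) − 3 = 0, so Ȟ^2 ≅ 0

Ȟ^0(U;F) ≅ Z; Ȟ^1(U;F) ≅ Z^2; Ȟ^2(U;F) ≅ 0


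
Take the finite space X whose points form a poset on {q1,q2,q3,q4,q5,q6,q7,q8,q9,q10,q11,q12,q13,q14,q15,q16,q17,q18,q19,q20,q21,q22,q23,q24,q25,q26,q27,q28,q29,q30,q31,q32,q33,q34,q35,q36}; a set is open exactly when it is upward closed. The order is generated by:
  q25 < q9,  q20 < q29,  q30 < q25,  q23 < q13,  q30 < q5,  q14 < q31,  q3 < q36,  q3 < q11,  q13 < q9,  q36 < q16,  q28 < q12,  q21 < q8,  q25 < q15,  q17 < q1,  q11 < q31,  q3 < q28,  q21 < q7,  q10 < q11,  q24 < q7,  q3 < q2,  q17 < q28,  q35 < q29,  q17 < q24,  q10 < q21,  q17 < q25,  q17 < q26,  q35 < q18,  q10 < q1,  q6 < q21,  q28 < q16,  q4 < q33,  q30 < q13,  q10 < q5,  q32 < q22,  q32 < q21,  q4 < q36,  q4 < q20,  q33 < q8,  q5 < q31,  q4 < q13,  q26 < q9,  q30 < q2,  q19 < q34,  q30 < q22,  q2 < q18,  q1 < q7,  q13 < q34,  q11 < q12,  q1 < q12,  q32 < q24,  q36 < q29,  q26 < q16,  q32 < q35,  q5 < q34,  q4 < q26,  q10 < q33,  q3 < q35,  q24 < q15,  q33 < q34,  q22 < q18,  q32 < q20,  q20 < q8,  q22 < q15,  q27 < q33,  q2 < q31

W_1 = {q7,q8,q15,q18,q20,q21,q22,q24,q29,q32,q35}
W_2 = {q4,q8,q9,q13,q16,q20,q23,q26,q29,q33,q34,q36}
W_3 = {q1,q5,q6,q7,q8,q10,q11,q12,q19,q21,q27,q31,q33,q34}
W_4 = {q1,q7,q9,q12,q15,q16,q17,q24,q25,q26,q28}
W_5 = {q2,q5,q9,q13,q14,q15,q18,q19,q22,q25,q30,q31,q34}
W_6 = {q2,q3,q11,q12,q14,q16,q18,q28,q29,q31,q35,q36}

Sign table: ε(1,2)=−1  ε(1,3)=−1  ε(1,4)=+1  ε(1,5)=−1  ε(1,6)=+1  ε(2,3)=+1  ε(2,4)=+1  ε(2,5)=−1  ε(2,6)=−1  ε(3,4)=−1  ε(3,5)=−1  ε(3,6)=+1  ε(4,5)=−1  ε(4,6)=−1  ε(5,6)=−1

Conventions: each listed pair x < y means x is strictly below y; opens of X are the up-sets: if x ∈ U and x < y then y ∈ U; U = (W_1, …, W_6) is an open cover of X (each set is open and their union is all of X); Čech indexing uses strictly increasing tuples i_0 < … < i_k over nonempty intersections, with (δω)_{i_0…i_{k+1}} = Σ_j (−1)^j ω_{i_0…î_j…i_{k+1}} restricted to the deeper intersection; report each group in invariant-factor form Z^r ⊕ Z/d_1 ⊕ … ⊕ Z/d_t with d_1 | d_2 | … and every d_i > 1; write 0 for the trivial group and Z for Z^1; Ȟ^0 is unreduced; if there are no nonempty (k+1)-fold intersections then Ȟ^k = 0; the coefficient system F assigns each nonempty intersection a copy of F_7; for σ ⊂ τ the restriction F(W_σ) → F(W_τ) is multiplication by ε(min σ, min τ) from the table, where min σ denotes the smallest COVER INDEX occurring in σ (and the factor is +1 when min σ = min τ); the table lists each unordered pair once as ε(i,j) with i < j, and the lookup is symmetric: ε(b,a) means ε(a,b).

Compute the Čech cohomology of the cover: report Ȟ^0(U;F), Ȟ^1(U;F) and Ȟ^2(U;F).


nonempty overlaps:
  W12={q8,q20,q29} W13={q7,q8,q21} W14={q7,q15,q24} W15={q15,q18,q22} W16={q18,q29,q35} W23={q8,q33,q34} W24={q9,q16,q26} W25={q9,q13,q34} W26={q16,q29,q36} W34={q1,q7,q12} W35={q5,q19,q31,q34} W36={q11,q12,q31} W45={q9,q15,q25} W46={q12,q16,q28} W56={q2,q14,q18,q31}
  W123={q8} W126={q29} W134={q7} W145={q15} W156={q18} W235={q34} W245={q9} W246={q16} W346={q12} W356={q31}
C dims 6,15,10; δ0: rk_F7 6; δ1: rk_F7 9
degree 0: 6−6−0 = 0 → Ȟ^0 ≅ 0
degree 1: 15−9−6 = 0 → Ȟ^1 ≅ 0
degree 2: 10−0−9 = 1 → Ȟ^2 ≅ Z/7

Ȟ^0 = 0, Ȟ^1 = 0, Ȟ^2 = Z/7
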